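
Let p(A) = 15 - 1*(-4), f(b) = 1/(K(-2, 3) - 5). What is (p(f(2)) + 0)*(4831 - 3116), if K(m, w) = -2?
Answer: 32585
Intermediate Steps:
f(b) = -⅐ (f(b) = 1/(-2 - 5) = 1/(-7) = -⅐)
p(A) = 19 (p(A) = 15 + 4 = 19)
(p(f(2)) + 0)*(4831 - 3116) = (19 + 0)*(4831 - 3116) = 19*1715 = 32585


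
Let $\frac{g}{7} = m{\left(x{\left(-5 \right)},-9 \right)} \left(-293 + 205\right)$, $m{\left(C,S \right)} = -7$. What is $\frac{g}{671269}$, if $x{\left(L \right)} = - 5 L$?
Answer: $\frac{4312}{671269} \approx 0.0064237$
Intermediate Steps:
$g = 4312$ ($g = 7 \left(- 7 \left(-293 + 205\right)\right) = 7 \left(\left(-7\right) \left(-88\right)\right) = 7 \cdot 616 = 4312$)
$\frac{g}{671269} = \frac{4312}{671269}$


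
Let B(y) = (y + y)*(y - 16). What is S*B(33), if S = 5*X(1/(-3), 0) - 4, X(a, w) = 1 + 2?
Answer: 12342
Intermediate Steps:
B(y) = 2*y*(-16 + y) (B(y) = (2*y)*(-16 + y) = 2*y*(-16 + y))
X(a, w) = 3
S = 11 (S = 5*3 - 4 = 15 - 4 = 11)
S*B(33) = 11*(2*33*(-16 + 33)) = 11*(2*33*17) = 11*1122 = 12342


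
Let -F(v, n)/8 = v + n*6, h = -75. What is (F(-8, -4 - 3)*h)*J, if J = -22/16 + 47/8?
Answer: -135000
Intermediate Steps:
F(v, n) = -48*n - 8*v (F(v, n) = -8*(v + n*6) = -8*(v + 6*n) = -48*n - 8*v)
J = 9/2 (J = -22*1/16 + 47*(1/8) = -11/8 + 47/8 = 9/2 ≈ 4.5000)
(F(-8, -4 - 3)*h)*J = ((-48*(-4 - 3) - 8*(-8))*(-75))*(9/2) = ((-48*(-7) + 64)*(-75))*(9/2) = ((336 + 64)*(-75))*(9/2) = (400*(-75))*(9/2) = -30000*9/2 = -135000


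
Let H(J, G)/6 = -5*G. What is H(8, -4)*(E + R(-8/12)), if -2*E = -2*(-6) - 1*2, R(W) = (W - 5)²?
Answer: 9760/3 ≈ 3253.3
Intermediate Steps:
H(J, G) = -30*G (H(J, G) = 6*(-5*G) = -30*G)
R(W) = (-5 + W)²
E = -5 (E = -(-2*(-6) - 1*2)/2 = -(12 - 2)/2 = -½*10 = -5)
H(8, -4)*(E + R(-8/12)) = (-30*(-4))*(-5 + (-5 - 8/12)²) = 120*(-5 + (-5 - 8*1/12)²) = 120*(-5 + (-5 - ⅔)²) = 120*(-5 + (-17/3)²) = 120*(-5 + 289/9) = 120*(244/9) = 9760/3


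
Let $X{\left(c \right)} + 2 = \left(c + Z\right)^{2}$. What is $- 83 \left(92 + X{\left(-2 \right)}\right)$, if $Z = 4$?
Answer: $-7802$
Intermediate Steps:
$X{\left(c \right)} = -2 + \left(4 + c\right)^{2}$ ($X{\left(c \right)} = -2 + \left(c + 4\right)^{2} = -2 + \left(4 + c\right)^{2}$)
$- 83 \left(92 + X{\left(-2 \right)}\right) = - 83 \left(92 - \left(2 - \left(4 - 2\right)^{2}\right)\right) = - 83 \left(92 - \left(2 - 2^{2}\right)\right) = - 83 \left(92 + \left(-2 + 4\right)\right) = - 83 \left(92 + 2\right) = \left(-83\right) 94 = -7802$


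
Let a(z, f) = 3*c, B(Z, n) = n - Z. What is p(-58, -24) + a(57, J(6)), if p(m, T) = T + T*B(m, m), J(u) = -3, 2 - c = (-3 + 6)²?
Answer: -45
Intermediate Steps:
c = -7 (c = 2 - (-3 + 6)² = 2 - 1*3² = 2 - 1*9 = 2 - 9 = -7)
a(z, f) = -21 (a(z, f) = 3*(-7) = -21)
p(m, T) = T (p(m, T) = T + T*(m - m) = T + T*0 = T + 0 = T)
p(-58, -24) + a(57, J(6)) = -24 - 21 = -45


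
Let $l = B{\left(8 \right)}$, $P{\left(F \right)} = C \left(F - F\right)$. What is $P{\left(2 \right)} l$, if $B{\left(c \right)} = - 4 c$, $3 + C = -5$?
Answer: $0$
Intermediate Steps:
$C = -8$ ($C = -3 - 5 = -8$)
$P{\left(F \right)} = 0$ ($P{\left(F \right)} = - 8 \left(F - F\right) = \left(-8\right) 0 = 0$)
$l = -32$ ($l = \left(-4\right) 8 = -32$)
$P{\left(2 \right)} l = 0 \left(-32\right) = 0$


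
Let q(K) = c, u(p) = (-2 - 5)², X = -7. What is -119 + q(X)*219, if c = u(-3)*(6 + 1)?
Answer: 74998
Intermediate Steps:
u(p) = 49 (u(p) = (-7)² = 49)
c = 343 (c = 49*(6 + 1) = 49*7 = 343)
q(K) = 343
-119 + q(X)*219 = -119 + 343*219 = -119 + 75117 = 74998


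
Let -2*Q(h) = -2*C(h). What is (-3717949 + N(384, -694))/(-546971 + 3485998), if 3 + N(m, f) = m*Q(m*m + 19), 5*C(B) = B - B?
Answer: -531136/419861 ≈ -1.2650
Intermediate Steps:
C(B) = 0 (C(B) = (B - B)/5 = (⅕)*0 = 0)
Q(h) = 0 (Q(h) = -(-1)*0 = -½*0 = 0)
N(m, f) = -3 (N(m, f) = -3 + m*0 = -3 + 0 = -3)
(-3717949 + N(384, -694))/(-546971 + 3485998) = (-3717949 - 3)/(-546971 + 3485998) = -3717952/2939027 = -3717952*1/2939027 = -531136/419861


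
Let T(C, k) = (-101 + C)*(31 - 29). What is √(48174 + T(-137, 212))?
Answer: √47698 ≈ 218.40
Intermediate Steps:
T(C, k) = -202 + 2*C (T(C, k) = (-101 + C)*2 = -202 + 2*C)
√(48174 + T(-137, 212)) = √(48174 + (-202 + 2*(-137))) = √(48174 + (-202 - 274)) = √(48174 - 476) = √47698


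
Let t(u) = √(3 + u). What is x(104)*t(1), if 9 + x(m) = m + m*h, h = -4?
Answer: -642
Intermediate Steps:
x(m) = -9 - 3*m (x(m) = -9 + (m + m*(-4)) = -9 + (m - 4*m) = -9 - 3*m)
x(104)*t(1) = (-9 - 3*104)*√(3 + 1) = (-9 - 312)*√4 = -321*2 = -642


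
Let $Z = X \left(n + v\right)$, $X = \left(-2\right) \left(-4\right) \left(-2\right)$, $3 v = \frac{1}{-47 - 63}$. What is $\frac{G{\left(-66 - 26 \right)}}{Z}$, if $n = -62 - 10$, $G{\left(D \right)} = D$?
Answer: $- \frac{3795}{47522} \approx -0.079858$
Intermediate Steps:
$v = - \frac{1}{330}$ ($v = \frac{1}{3 \left(-47 - 63\right)} = \frac{1}{3 \left(-110\right)} = \frac{1}{3} \left(- \frac{1}{110}\right) = - \frac{1}{330} \approx -0.0030303$)
$X = -16$ ($X = 8 \left(-2\right) = -16$)
$n = -72$ ($n = -62 - 10 = -72$)
$Z = \frac{190088}{165}$ ($Z = - 16 \left(-72 - \frac{1}{330}\right) = \left(-16\right) \left(- \frac{23761}{330}\right) = \frac{190088}{165} \approx 1152.0$)
$\frac{G{\left(-66 - 26 \right)}}{Z} = \frac{-66 - 26}{\frac{190088}{165}} = \left(-92\right) \frac{165}{190088} = - \frac{3795}{47522}$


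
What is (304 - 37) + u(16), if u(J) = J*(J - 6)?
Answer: 427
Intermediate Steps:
u(J) = J*(-6 + J)
(304 - 37) + u(16) = (304 - 37) + 16*(-6 + 16) = 267 + 16*10 = 267 + 160 = 427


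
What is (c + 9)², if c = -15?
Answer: 36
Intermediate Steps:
(c + 9)² = (-15 + 9)² = (-6)² = 36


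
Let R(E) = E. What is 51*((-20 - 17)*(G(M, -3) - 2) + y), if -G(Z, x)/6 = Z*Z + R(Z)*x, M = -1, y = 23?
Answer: 50235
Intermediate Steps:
G(Z, x) = -6*Z² - 6*Z*x (G(Z, x) = -6*(Z*Z + Z*x) = -6*(Z² + Z*x) = -6*Z² - 6*Z*x)
51*((-20 - 17)*(G(M, -3) - 2) + y) = 51*((-20 - 17)*(6*(-1)*(-1*(-1) - 1*(-3)) - 2) + 23) = 51*(-37*(6*(-1)*(1 + 3) - 2) + 23) = 51*(-37*(6*(-1)*4 - 2) + 23) = 51*(-37*(-24 - 2) + 23) = 51*(-37*(-26) + 23) = 51*(962 + 23) = 51*985 = 50235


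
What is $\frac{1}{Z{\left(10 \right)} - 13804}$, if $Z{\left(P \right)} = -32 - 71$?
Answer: $- \frac{1}{13907} \approx -7.1906 \cdot 10^{-5}$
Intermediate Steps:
$Z{\left(P \right)} = -103$
$\frac{1}{Z{\left(10 \right)} - 13804} = \frac{1}{-103 - 13804} = \frac{1}{-13907} = - \frac{1}{13907}$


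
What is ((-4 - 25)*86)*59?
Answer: -147146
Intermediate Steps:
((-4 - 25)*86)*59 = -29*86*59 = -2494*59 = -147146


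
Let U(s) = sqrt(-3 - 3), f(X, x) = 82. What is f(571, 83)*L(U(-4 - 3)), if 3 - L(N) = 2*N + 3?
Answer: -164*I*sqrt(6) ≈ -401.72*I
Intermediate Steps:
U(s) = I*sqrt(6) (U(s) = sqrt(-6) = I*sqrt(6))
L(N) = -2*N (L(N) = 3 - (2*N + 3) = 3 - (3 + 2*N) = 3 + (-3 - 2*N) = -2*N)
f(571, 83)*L(U(-4 - 3)) = 82*(-2*I*sqrt(6)) = -164*I*sqrt(6)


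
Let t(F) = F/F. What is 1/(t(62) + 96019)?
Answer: 1/96020 ≈ 1.0415e-5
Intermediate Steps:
t(F) = 1
1/(t(62) + 96019) = 1/(1 + 96019) = 1/96020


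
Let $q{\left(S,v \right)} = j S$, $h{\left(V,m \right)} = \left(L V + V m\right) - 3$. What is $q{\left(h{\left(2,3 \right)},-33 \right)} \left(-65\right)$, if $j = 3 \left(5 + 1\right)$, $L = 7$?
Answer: $-19890$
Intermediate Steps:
$h{\left(V,m \right)} = -3 + 7 V + V m$ ($h{\left(V,m \right)} = \left(7 V + V m\right) - 3 = -3 + 7 V + V m$)
$j = 18$ ($j = 3 \cdot 6 = 18$)
$q{\left(S,v \right)} = 18 S$
$q{\left(h{\left(2,3 \right)},-33 \right)} \left(-65\right) = 18 \left(-3 + 7 \cdot 2 + 2 \cdot 3\right) \left(-65\right) = 18 \left(-3 + 14 + 6\right) \left(-65\right) = 18 \cdot 17 \left(-65\right) = 306 \left(-65\right) = -19890$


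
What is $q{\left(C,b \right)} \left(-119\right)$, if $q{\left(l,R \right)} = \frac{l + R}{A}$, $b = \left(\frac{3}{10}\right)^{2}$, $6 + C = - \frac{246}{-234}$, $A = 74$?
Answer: $\frac{2254931}{288600} \approx 7.8133$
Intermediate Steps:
$C = - \frac{193}{39}$ ($C = -6 - \frac{246}{-234} = -6 - - \frac{41}{39} = -6 + \frac{41}{39} = - \frac{193}{39} \approx -4.9487$)
$b = \frac{9}{100}$ ($b = \left(3 \cdot \frac{1}{10}\right)^{2} = \left(\frac{3}{10}\right)^{2} = \frac{9}{100} \approx 0.09$)
$q{\left(l,R \right)} = \frac{R}{74} + \frac{l}{74}$ ($q{\left(l,R \right)} = \frac{l + R}{74} = \left(R + l\right) \frac{1}{74} = \frac{R}{74} + \frac{l}{74}$)
$q{\left(C,b \right)} \left(-119\right) = \left(\frac{1}{74} \cdot \frac{9}{100} + \frac{1}{74} \left(- \frac{193}{39}\right)\right) \left(-119\right) = \left(\frac{9}{7400} - \frac{193}{2886}\right) \left(-119\right) = \left(- \frac{18949}{288600}\right) \left(-119\right) = \frac{2254931}{288600}$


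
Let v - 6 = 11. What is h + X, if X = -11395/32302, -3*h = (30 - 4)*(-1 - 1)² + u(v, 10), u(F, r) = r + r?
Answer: -4039633/96906 ≈ -41.686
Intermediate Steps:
v = 17 (v = 6 + 11 = 17)
u(F, r) = 2*r
h = -124/3 (h = -((30 - 4)*(-1 - 1)² + 2*10)/3 = -(26*(-2)² + 20)/3 = -(26*4 + 20)/3 = -(104 + 20)/3 = -⅓*124 = -124/3 ≈ -41.333)
X = -11395/32302 (X = -11395*1/32302 = -11395/32302 ≈ -0.35276)
h + X = -124/3 - 11395/32302 = -4039633/96906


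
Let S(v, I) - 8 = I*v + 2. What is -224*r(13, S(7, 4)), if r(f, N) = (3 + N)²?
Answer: -376544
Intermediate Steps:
S(v, I) = 10 + I*v (S(v, I) = 8 + (I*v + 2) = 8 + (2 + I*v) = 10 + I*v)
-224*r(13, S(7, 4)) = -224*(3 + (10 + 4*7))² = -224*(3 + (10 + 28))² = -224*(3 + 38)² = -224*41² = -224*1681 = -376544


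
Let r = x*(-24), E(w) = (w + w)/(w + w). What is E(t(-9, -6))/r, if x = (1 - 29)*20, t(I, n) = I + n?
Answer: 1/13440 ≈ 7.4405e-5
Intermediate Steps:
x = -560 (x = -28*20 = -560)
E(w) = 1 (E(w) = (2*w)/((2*w)) = (2*w)*(1/(2*w)) = 1)
r = 13440 (r = -560*(-24) = 13440)
E(t(-9, -6))/r = 1/13440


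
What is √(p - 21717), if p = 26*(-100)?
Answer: I*√24317 ≈ 155.94*I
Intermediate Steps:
p = -2600
√(p - 21717) = √(-2600 - 21717) = √(-24317) = I*√24317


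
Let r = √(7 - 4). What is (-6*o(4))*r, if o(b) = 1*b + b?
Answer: -48*√3 ≈ -83.138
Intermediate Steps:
o(b) = 2*b (o(b) = b + b = 2*b)
r = √3 ≈ 1.7320
(-6*o(4))*r = (-12*4)*√3 = (-6*8)*√3 = -48*√3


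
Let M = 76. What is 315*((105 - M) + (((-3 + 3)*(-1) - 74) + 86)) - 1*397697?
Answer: -384782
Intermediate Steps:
315*((105 - M) + (((-3 + 3)*(-1) - 74) + 86)) - 1*397697 = 315*((105 - 1*76) + (((-3 + 3)*(-1) - 74) + 86)) - 1*397697 = 315*((105 - 76) + ((0*(-1) - 74) + 86)) - 397697 = 315*(29 + ((0 - 74) + 86)) - 397697 = 315*(29 + (-74 + 86)) - 397697 = 315*(29 + 12) - 397697 = 315*41 - 397697 = 12915 - 397697 = -384782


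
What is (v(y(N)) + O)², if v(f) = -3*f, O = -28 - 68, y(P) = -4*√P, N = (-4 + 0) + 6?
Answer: 9504 - 2304*√2 ≈ 6245.6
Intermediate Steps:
N = 2 (N = -4 + 6 = 2)
O = -96
(v(y(N)) + O)² = (-(-12)*√2 - 96)² = (12*√2 - 96)² = (-96 + 12*√2)²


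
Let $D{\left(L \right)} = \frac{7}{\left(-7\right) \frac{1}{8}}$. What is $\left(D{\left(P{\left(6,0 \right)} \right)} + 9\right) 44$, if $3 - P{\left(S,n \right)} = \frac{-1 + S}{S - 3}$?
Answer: $44$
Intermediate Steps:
$P{\left(S,n \right)} = 3 - \frac{-1 + S}{-3 + S}$ ($P{\left(S,n \right)} = 3 - \frac{-1 + S}{S - 3} = 3 - \frac{-1 + S}{-3 + S}$)
$D{\left(L \right)} = -8$ ($D{\left(L \right)} = \frac{7}{\left(-7\right) \frac{1}{8}} = \frac{7}{- \frac{7}{8}} = 7 \left(- \frac{8}{7}\right) = -8$)
$\left(D{\left(P{\left(6,0 \right)} \right)} + 9\right) 44 = \left(-8 + 9\right) 44 = 1 \cdot 44 = 44$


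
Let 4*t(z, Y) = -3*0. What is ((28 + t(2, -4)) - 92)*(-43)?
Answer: 2752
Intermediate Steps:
t(z, Y) = 0 (t(z, Y) = (-3*0)/4 = (1/4)*0 = 0)
((28 + t(2, -4)) - 92)*(-43) = ((28 + 0) - 92)*(-43) = (28 - 92)*(-43) = -64*(-43) = 2752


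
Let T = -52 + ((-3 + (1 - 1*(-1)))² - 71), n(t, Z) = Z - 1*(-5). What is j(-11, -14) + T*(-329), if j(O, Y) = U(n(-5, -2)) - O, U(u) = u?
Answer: 40152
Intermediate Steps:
n(t, Z) = 5 + Z (n(t, Z) = Z + 5 = 5 + Z)
T = -122 (T = -52 + ((-3 + (1 + 1))² - 71) = -52 + ((-3 + 2)² - 71) = -52 + ((-1)² - 71) = -52 + (1 - 71) = -52 - 70 = -122)
j(O, Y) = 3 - O (j(O, Y) = (5 - 2) - O = 3 - O)
j(-11, -14) + T*(-329) = (3 - 1*(-11)) - 122*(-329) = (3 + 11) + 40138 = 14 + 40138 = 40152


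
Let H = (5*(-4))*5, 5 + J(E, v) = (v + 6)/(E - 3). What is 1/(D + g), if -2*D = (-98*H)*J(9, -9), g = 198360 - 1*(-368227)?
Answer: 1/593537 ≈ 1.6848e-6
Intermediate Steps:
J(E, v) = -5 + (6 + v)/(-3 + E) (J(E, v) = -5 + (v + 6)/(E - 3) = -5 + (6 + v)/(-3 + E))
H = -100 (H = -20*5 = -100)
g = 566587 (g = 198360 + 368227 = 566587)
D = 26950 (D = -(-98*(-100))*(21 - 9 - 5*9)/(-3 + 9)/2 = -4900*(21 - 9 - 45)/6 = -4900*(⅙)*(-33) = -4900*(-11)/2 = -½*(-53900) = 26950)
1/(D + g) = 1/(26950 + 566587) = 1/593537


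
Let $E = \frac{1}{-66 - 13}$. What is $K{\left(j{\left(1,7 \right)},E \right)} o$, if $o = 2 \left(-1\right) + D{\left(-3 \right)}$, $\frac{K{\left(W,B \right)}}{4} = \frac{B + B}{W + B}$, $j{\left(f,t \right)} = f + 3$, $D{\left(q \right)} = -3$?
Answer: $\frac{8}{63} \approx 0.12698$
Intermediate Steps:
$E = - \frac{1}{79}$ ($E = \frac{1}{-79} = - \frac{1}{79} \approx -0.012658$)
$j{\left(f,t \right)} = 3 + f$
$K{\left(W,B \right)} = \frac{8 B}{B + W}$ ($K{\left(W,B \right)} = 4 \frac{B + B}{W + B} = 4 \frac{2 B}{B + W} = \frac{8 B}{B + W}$)
$o = -5$ ($o = 2 \left(-1\right) - 3 = -2 - 3 = -5$)
$K{\left(j{\left(1,7 \right)},E \right)} o = 8 \left(- \frac{1}{79}\right) \frac{1}{- \frac{1}{79} + \left(3 + 1\right)} \left(-5\right) = 8 \left(- \frac{1}{79}\right) \frac{1}{- \frac{1}{79} + 4} \left(-5\right) = 8 \left(- \frac{1}{79}\right) \frac{1}{\frac{315}{79}} \left(-5\right) = 8 \left(- \frac{1}{79}\right) \frac{79}{315} \left(-5\right) = \left(- \frac{8}{315}\right) \left(-5\right) = \frac{8}{63}$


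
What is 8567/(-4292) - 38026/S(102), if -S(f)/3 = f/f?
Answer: 163181891/12876 ≈ 12673.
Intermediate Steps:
S(f) = -3 (S(f) = -3*f/f = -3*1 = -3)
8567/(-4292) - 38026/S(102) = 8567/(-4292) - 38026/(-3) = 8567*(-1/4292) - 38026*(-1/3) = -8567/4292 + 38026/3 = 163181891/12876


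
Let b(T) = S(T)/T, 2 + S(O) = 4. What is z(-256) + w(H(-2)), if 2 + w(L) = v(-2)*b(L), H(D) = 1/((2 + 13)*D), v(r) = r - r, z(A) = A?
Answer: -258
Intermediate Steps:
v(r) = 0
S(O) = 2 (S(O) = -2 + 4 = 2)
b(T) = 2/T
H(D) = 1/(15*D)
w(L) = -2 (w(L) = -2 + 0*(2/L) = -2 + 0 = -2)
z(-256) + w(H(-2)) = -256 - 2 = -258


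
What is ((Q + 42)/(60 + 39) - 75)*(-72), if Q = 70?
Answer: 58504/11 ≈ 5318.5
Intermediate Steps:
((Q + 42)/(60 + 39) - 75)*(-72) = ((70 + 42)/(60 + 39) - 75)*(-72) = (112/99 - 75)*(-72) = -7313/99*(-72) = 58504/11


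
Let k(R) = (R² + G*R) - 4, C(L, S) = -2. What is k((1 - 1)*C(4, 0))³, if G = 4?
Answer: -64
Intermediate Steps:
k(R) = -4 + R² + 4*R (k(R) = (R² + 4*R) - 4 = -4 + R² + 4*R)
k((1 - 1)*C(4, 0))³ = (-4 + ((1 - 1)*(-2))² + 4*((1 - 1)*(-2)))³ = (-4 + (0*(-2))² + 4*(0*(-2)))³ = (-4 + 0² + 4*0)³ = (-4 + 0 + 0)³ = (-4)³ = -64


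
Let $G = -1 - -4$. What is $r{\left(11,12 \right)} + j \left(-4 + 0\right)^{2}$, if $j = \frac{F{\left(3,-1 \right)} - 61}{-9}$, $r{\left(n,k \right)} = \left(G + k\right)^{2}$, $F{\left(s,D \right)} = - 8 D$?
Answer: $\frac{2873}{9} \approx 319.22$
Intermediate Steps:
$G = 3$ ($G = -1 + 4 = 3$)
$r{\left(n,k \right)} = \left(3 + k\right)^{2}$
$j = \frac{53}{9}$ ($j = \frac{\left(-8\right) \left(-1\right) - 61}{-9} = \left(8 - 61\right) \left(- \frac{1}{9}\right) = \left(-53\right) \left(- \frac{1}{9}\right) = \frac{53}{9} \approx 5.8889$)
$r{\left(11,12 \right)} + j \left(-4 + 0\right)^{2} = \left(3 + 12\right)^{2} + \frac{53 \left(-4 + 0\right)^{2}}{9} = 15^{2} + \frac{53 \left(-4\right)^{2}}{9} = 225 + \frac{53}{9} \cdot 16 = 225 + \frac{848}{9} = \frac{2873}{9}$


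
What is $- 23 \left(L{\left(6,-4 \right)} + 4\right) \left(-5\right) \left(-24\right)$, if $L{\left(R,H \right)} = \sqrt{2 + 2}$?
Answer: $-16560$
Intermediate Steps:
$L{\left(R,H \right)} = 2$ ($L{\left(R,H \right)} = \sqrt{4} = 2$)
$- 23 \left(L{\left(6,-4 \right)} + 4\right) \left(-5\right) \left(-24\right) = - 23 \left(2 + 4\right) \left(-5\right) \left(-24\right) = - 23 \cdot 6 \left(-5\right) \left(-24\right) = \left(-23\right) \left(-30\right) \left(-24\right) = 690 \left(-24\right) = -16560$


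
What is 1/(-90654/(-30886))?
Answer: 15443/45327 ≈ 0.34070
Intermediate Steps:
1/(-90654/(-30886)) = 1/(-90654*(-1)/30886) = 1/(-1*(-45327/15443)) = 1/(45327/15443) = 15443/45327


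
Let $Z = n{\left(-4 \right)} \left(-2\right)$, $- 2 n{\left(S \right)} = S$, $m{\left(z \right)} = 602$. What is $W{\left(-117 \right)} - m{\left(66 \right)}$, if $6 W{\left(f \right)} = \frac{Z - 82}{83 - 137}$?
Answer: $- \frac{97481}{162} \approx -601.73$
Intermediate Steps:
$n{\left(S \right)} = - \frac{S}{2}$
$Z = -4$ ($Z = \left(- \frac{1}{2}\right) \left(-4\right) \left(-2\right) = 2 \left(-2\right) = -4$)
$W{\left(f \right)} = \frac{43}{162}$ ($W{\left(f \right)} = \frac{\left(-4 - 82\right) \frac{1}{83 - 137}}{6} = \frac{\left(-86\right) \frac{1}{-54}}{6} = \frac{\left(-86\right) \left(- \frac{1}{54}\right)}{6} = \frac{1}{6} \cdot \frac{43}{27} = \frac{43}{162}$)
$W{\left(-117 \right)} - m{\left(66 \right)} = \frac{43}{162} - 602 = - \frac{97481}{162}$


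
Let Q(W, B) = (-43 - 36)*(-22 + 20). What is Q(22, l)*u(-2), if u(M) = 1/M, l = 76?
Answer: -79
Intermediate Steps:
u(M) = 1/M
Q(W, B) = 158 (Q(W, B) = -79*(-2) = 158)
Q(22, l)*u(-2) = 158/(-2) = 158*(-1/2) = -79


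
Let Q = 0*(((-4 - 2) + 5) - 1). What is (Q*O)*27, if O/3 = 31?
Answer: 0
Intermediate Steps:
O = 93 (O = 3*31 = 93)
Q = 0 (Q = 0*((-6 + 5) - 1) = 0*(-1 - 1) = 0*(-2) = 0)
(Q*O)*27 = (0*93)*27 = 0*27 = 0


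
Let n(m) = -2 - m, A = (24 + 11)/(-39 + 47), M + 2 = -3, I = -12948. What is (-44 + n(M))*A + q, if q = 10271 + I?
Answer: -22851/8 ≈ -2856.4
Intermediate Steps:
M = -5 (M = -2 - 3 = -5)
q = -2677 (q = 10271 - 12948 = -2677)
A = 35/8 ≈ 4.3750
(-44 + n(M))*A + q = (-44 + (-2 - 1*(-5)))*(35/8) - 2677 = (-44 + (-2 + 5))*(35/8) - 2677 = (-44 + 3)*(35/8) - 2677 = -41*35/8 - 2677 = -1435/8 - 2677 = -22851/8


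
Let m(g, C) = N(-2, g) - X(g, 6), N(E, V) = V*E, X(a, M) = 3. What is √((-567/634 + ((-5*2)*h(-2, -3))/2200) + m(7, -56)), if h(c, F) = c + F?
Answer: 3*I*√96579439/6974 ≈ 4.2275*I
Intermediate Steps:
h(c, F) = F + c
N(E, V) = E*V
m(g, C) = -3 - 2*g (m(g, C) = -2*g - 1*3 = -2*g - 3 = -3 - 2*g)
√((-567/634 + ((-5*2)*h(-2, -3))/2200) + m(7, -56)) = √((-567/634 + ((-5*2)*(-3 - 2))/2200) + (-3 - 2*7)) = √((-567*1/634 - 10*(-5)*(1/2200)) + (-3 - 14)) = √((-567/634 + 50*(1/2200)) - 17) = √((-567/634 + 1/44) - 17) = √(-12157/13948 - 17) = √(-249273/13948) = 3*I*√96579439/6974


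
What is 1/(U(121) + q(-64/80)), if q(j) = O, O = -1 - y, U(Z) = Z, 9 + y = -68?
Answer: 1/197 ≈ 0.0050761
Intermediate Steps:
y = -77 (y = -9 - 68 = -77)
O = 76 (O = -1 - 1*(-77) = -1 + 77 = 76)
q(j) = 76
1/(U(121) + q(-64/80)) = 1/(121 + 76) = 1/197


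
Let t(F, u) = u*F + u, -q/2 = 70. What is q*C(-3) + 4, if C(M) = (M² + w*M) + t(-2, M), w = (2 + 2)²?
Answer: 5044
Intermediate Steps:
q = -140 (q = -2*70 = -140)
t(F, u) = u + F*u (t(F, u) = F*u + u = u + F*u)
w = 16 (w = 4² = 16)
C(M) = M² + 15*M (C(M) = (M² + 16*M) + M*(1 - 2) = (M² + 16*M) + M*(-1) = (M² + 16*M) - M = M² + 15*M)
q*C(-3) + 4 = -(-420)*(15 - 3) + 4 = -(-420)*12 + 4 = -140*(-36) + 4 = 5040 + 4 = 5044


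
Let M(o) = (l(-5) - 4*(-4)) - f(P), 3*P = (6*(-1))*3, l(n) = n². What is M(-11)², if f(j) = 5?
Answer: 1296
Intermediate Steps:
P = -6 (P = ((6*(-1))*3)/3 = (-6*3)/3 = (⅓)*(-18) = -6)
M(o) = 36 (M(o) = ((-5)² - 4*(-4)) - 1*5 = (25 + 16) - 5 = 41 - 5 = 36)
M(-11)² = 36² = 1296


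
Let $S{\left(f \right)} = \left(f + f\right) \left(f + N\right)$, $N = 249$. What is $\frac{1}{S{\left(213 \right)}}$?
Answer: $\frac{1}{196812} \approx 5.081 \cdot 10^{-6}$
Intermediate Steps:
$S{\left(f \right)} = 2 f \left(249 + f\right)$ ($S{\left(f \right)} = \left(f + f\right) \left(f + 249\right) = 2 f \left(249 + f\right)$)
$\frac{1}{S{\left(213 \right)}} = \frac{1}{2 \cdot 213 \left(249 + 213\right)} = \frac{1}{2 \cdot 213 \cdot 462} = \frac{1}{196812}$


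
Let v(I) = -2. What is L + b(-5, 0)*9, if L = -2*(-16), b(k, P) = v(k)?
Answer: 14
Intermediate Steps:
b(k, P) = -2
L = 32
L + b(-5, 0)*9 = 32 - 2*9 = 32 - 18 = 14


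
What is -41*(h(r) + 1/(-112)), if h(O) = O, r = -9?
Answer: 41369/112 ≈ 369.37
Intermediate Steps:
-41*(h(r) + 1/(-112)) = -41*(-9 + 1/(-112)) = -41*(-9 - 1/112) = -41*(-1009/112) = 41369/112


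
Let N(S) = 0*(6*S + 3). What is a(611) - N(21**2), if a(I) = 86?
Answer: 86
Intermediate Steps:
N(S) = 0 (N(S) = 0*(3 + 6*S) = 0)
a(611) - N(21**2) = 86 - 1*0 = 86 + 0 = 86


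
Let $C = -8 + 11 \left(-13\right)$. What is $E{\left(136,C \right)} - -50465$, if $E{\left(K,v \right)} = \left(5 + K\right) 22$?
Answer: $53567$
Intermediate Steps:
$C = -151$ ($C = -8 - 143 = -151$)
$E{\left(K,v \right)} = 110 + 22 K$
$E{\left(136,C \right)} - -50465 = \left(110 + 22 \cdot 136\right) - -50465 = \left(110 + 2992\right) + 50465 = 3102 + 50465 = 53567$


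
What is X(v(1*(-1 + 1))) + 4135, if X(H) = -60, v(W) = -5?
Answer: 4075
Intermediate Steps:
X(v(1*(-1 + 1))) + 4135 = -60 + 4135 = 4075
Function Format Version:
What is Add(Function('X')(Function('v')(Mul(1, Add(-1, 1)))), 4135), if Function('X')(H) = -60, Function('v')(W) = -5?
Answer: 4075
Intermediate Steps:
Add(Function('X')(Function('v')(Mul(1, Add(-1, 1)))), 4135) = Add(-60, 4135) = 4075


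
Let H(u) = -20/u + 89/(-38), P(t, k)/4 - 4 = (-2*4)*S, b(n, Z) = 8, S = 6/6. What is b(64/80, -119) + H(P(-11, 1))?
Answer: 525/76 ≈ 6.9079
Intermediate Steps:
S = 1 (S = 6*(1/6) = 1)
P(t, k) = -16 (P(t, k) = 16 + 4*(-2*4*1) = 16 + 4*(-8*1) = 16 + 4*(-8) = 16 - 32 = -16)
H(u) = -89/38 - 20/u (H(u) = -20/u + 89*(-1/38) = -20/u - 89/38 = -89/38 - 20/u)
b(64/80, -119) + H(P(-11, 1)) = 8 + (-89/38 - 20/(-16)) = 8 + (-89/38 - 20*(-1/16)) = 8 + (-89/38 + 5/4) = 8 - 83/76 = 525/76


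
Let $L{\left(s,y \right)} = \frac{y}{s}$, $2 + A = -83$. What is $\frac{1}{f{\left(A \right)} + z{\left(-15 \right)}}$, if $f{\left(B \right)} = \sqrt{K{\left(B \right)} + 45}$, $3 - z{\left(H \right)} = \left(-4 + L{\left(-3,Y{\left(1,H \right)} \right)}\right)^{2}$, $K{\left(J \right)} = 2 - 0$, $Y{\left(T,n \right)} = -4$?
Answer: $\frac{333}{2438} + \frac{81 \sqrt{47}}{2438} \approx 0.36436$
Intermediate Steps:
$A = -85$ ($A = -2 - 83 = -85$)
$K{\left(J \right)} = 2$ ($K{\left(J \right)} = 2 + 0 = 2$)
$z{\left(H \right)} = - \frac{37}{9}$ ($z{\left(H \right)} = 3 - \left(-4 - \frac{4}{-3}\right)^{2} = 3 - \left(-4 - - \frac{4}{3}\right)^{2} = 3 - \left(-4 + \frac{4}{3}\right)^{2} = 3 - \left(- \frac{8}{3}\right)^{2} = 3 - \frac{64}{9} = - \frac{37}{9}$)
$f{\left(B \right)} = \sqrt{47}$ ($f{\left(B \right)} = \sqrt{2 + 45} = \sqrt{47}$)
$\frac{1}{f{\left(A \right)} + z{\left(-15 \right)}} = \frac{1}{\sqrt{47} - \frac{37}{9}} = \frac{1}{- \frac{37}{9} + \sqrt{47}}$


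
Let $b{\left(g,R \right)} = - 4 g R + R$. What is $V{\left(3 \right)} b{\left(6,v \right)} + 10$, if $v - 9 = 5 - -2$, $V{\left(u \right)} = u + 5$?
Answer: $-2934$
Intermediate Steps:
$V{\left(u \right)} = 5 + u$
$v = 16$ ($v = 9 + \left(5 - -2\right) = 9 + \left(5 + 2\right) = 9 + 7 = 16$)
$b{\left(g,R \right)} = R - 4 R g$ ($b{\left(g,R \right)} = - 4 R g + R = R - 4 R g$)
$V{\left(3 \right)} b{\left(6,v \right)} + 10 = \left(5 + 3\right) 16 \left(1 - 24\right) + 10 = 8 \cdot 16 \left(1 - 24\right) + 10 = 8 \cdot 16 \left(-23\right) + 10 = 8 \left(-368\right) + 10 = -2944 + 10 = -2934$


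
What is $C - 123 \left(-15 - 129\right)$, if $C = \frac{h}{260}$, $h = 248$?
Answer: $\frac{1151342}{65} \approx 17713.0$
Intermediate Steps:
$C = \frac{62}{65}$ ($C = \frac{248}{260} = 248 \cdot \frac{1}{260} = \frac{62}{65} \approx 0.95385$)
$C - 123 \left(-15 - 129\right) = \frac{62}{65} - 123 \left(-15 - 129\right) = \frac{62}{65} - -17712 = \frac{62}{65} + 17712 = \frac{1151342}{65}$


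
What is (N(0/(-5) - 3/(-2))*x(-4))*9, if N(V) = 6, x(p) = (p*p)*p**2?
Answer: 13824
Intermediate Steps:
x(p) = p**4 (x(p) = p**2*p**2 = p**4)
(N(0/(-5) - 3/(-2))*x(-4))*9 = (6*(-4)**4)*9 = (6*256)*9 = 1536*9 = 13824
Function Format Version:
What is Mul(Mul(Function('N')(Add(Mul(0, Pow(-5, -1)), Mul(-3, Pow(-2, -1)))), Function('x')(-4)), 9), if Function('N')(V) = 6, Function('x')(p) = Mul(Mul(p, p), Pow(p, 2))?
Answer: 13824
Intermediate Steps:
Function('x')(p) = Pow(p, 4) (Function('x')(p) = Mul(Pow(p, 2), Pow(p, 2)) = Pow(p, 4))
Mul(Mul(Function('N')(Add(Mul(0, Pow(-5, -1)), Mul(-3, Pow(-2, -1)))), Function('x')(-4)), 9) = Mul(Mul(6, Pow(-4, 4)), 9) = Mul(Mul(6, 256), 9) = Mul(1536, 9) = 13824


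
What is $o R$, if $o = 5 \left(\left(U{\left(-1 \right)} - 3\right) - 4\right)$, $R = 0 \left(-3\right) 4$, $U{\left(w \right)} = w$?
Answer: $0$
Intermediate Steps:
$R = 0$ ($R = 0 \cdot 4 = 0$)
$o = -40$ ($o = 5 \left(\left(-1 - 3\right) - 4\right) = 5 \left(-4 - 4\right) = 5 \left(-8\right) = -40$)
$o R = \left(-40\right) 0 = 0$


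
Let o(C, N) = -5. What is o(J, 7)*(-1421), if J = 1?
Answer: 7105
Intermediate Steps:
o(J, 7)*(-1421) = -5*(-1421) = 7105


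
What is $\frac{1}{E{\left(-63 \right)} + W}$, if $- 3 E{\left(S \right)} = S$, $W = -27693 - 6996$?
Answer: $- \frac{1}{34668} \approx -2.8845 \cdot 10^{-5}$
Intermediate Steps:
$W = -34689$ ($W = -27693 - 6996 = -34689$)
$E{\left(S \right)} = - \frac{S}{3}$
$\frac{1}{E{\left(-63 \right)} + W} = \frac{1}{\left(- \frac{1}{3}\right) \left(-63\right) - 34689} = \frac{1}{21 - 34689} = \frac{1}{-34668} = - \frac{1}{34668}$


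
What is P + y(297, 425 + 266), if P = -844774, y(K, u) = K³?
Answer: 25353299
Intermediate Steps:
P + y(297, 425 + 266) = -844774 + 297³ = -844774 + 26198073 = 25353299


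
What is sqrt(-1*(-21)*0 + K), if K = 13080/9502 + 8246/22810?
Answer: sqrt(5102999297951315)/54185155 ≈ 1.3184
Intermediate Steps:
K = 94177073/54185155 (K = 13080*(1/9502) + 8246*(1/22810) = 6540/4751 + 4123/11405 = 94177073/54185155 ≈ 1.7381)
sqrt(-1*(-21)*0 + K) = sqrt(-1*(-21)*0 + 94177073/54185155) = sqrt(21*0 + 94177073/54185155) = sqrt(0 + 94177073/54185155) = sqrt(94177073/54185155) = sqrt(5102999297951315)/54185155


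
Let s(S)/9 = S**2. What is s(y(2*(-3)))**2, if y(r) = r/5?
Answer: 104976/625 ≈ 167.96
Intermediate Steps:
y(r) = r/5 (y(r) = r*(1/5) = r/5)
s(S) = 9*S**2
s(y(2*(-3)))**2 = (9*((2*(-3))/5)**2)**2 = (9*((1/5)*(-6))**2)**2 = (9*(-6/5)**2)**2 = (9*(36/25))**2 = (324/25)**2 = 104976/625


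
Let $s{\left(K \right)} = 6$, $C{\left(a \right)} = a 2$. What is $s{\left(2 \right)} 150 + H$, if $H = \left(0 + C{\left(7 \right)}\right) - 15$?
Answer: $899$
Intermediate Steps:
$C{\left(a \right)} = 2 a$
$H = -1$ ($H = \left(0 + 2 \cdot 7\right) - 15 = \left(0 + 14\right) - 15 = 14 - 15 = -1$)
$s{\left(2 \right)} 150 + H = 6 \cdot 150 - 1 = 900 - 1 = 899$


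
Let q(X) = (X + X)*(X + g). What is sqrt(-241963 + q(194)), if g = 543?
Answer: sqrt(43993) ≈ 209.75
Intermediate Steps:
q(X) = 2*X*(543 + X) (q(X) = (X + X)*(X + 543) = (2*X)*(543 + X) = 2*X*(543 + X))
sqrt(-241963 + q(194)) = sqrt(-241963 + 2*194*(543 + 194)) = sqrt(-241963 + 2*194*737) = sqrt(-241963 + 285956) = sqrt(43993)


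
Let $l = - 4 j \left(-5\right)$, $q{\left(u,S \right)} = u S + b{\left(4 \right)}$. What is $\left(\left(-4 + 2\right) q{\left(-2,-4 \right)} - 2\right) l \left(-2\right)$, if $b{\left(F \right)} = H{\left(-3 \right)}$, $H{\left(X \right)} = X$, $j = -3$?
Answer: $-1440$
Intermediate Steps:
$b{\left(F \right)} = -3$
$q{\left(u,S \right)} = -3 + S u$ ($q{\left(u,S \right)} = u S - 3 = S u - 3 = -3 + S u$)
$l = -60$ ($l = \left(-4\right) \left(-3\right) \left(-5\right) = 12 \left(-5\right) = -60$)
$\left(\left(-4 + 2\right) q{\left(-2,-4 \right)} - 2\right) l \left(-2\right) = \left(\left(-4 + 2\right) \left(-3 - -8\right) - 2\right) \left(-60\right) \left(-2\right) = \left(- 2 \left(-3 + 8\right) - 2\right) \left(-60\right) \left(-2\right) = \left(\left(-2\right) 5 - 2\right) \left(-60\right) \left(-2\right) = \left(-10 - 2\right) \left(-60\right) \left(-2\right) = \left(-12\right) \left(-60\right) \left(-2\right) = 720 \left(-2\right) = -1440$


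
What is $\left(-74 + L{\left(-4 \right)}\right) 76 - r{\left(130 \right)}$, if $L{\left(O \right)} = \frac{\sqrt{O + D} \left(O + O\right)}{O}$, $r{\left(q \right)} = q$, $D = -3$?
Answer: $-5754 + 152 i \sqrt{7} \approx -5754.0 + 402.15 i$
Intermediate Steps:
$L{\left(O \right)} = 2 \sqrt{-3 + O}$ ($L{\left(O \right)} = \frac{\sqrt{O - 3} \left(O + O\right)}{O} = \frac{\sqrt{-3 + O} 2 O}{O} = \frac{2 O \sqrt{-3 + O}}{O} = 2 \sqrt{-3 + O}$)
$\left(-74 + L{\left(-4 \right)}\right) 76 - r{\left(130 \right)} = \left(-74 + 2 \sqrt{-3 - 4}\right) 76 - 130 = \left(-74 + 2 \sqrt{-7}\right) 76 - 130 = \left(-74 + 2 i \sqrt{7}\right) 76 - 130 = \left(-5624 + 152 i \sqrt{7}\right) - 130 = -5754 + 152 i \sqrt{7}$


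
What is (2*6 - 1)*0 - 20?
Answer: -20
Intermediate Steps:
(2*6 - 1)*0 - 20 = (12 - 1)*0 - 20 = 11*0 - 20 = 0 - 20 = -20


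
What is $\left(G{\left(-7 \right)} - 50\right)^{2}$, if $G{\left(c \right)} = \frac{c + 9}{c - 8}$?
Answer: $\frac{565504}{225} \approx 2513.4$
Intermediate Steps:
$G{\left(c \right)} = \frac{9 + c}{-8 + c}$
$\left(G{\left(-7 \right)} - 50\right)^{2} = \left(\frac{9 - 7}{-8 - 7} - 50\right)^{2} = \left(\frac{1}{-15} \cdot 2 - 50\right)^{2} = \left(\left(- \frac{1}{15}\right) 2 - 50\right)^{2} = \left(- \frac{2}{15} - 50\right)^{2} = \left(- \frac{752}{15}\right)^{2} = \frac{565504}{225}$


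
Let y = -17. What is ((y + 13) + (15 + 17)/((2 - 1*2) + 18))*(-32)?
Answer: 640/9 ≈ 71.111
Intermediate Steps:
((y + 13) + (15 + 17)/((2 - 1*2) + 18))*(-32) = ((-17 + 13) + (15 + 17)/((2 - 1*2) + 18))*(-32) = (-4 + 32/((2 - 2) + 18))*(-32) = (-4 + 32/(0 + 18))*(-32) = (-4 + 32/18)*(-32) = (-4 + 32*(1/18))*(-32) = (-4 + 16/9)*(-32) = -20/9*(-32) = 640/9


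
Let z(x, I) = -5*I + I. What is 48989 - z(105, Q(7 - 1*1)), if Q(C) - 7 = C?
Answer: 49041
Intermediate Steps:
Q(C) = 7 + C
z(x, I) = -4*I
48989 - z(105, Q(7 - 1*1)) = 48989 - (-4)*(7 + (7 - 1*1)) = 48989 - (-4)*(7 + (7 - 1)) = 48989 - (-4)*(7 + 6) = 48989 - (-4)*13 = 48989 - 1*(-52) = 48989 + 52 = 49041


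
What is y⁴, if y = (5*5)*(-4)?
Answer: 100000000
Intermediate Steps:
y = -100 (y = 25*(-4) = -100)
y⁴ = (-100)⁴ = 100000000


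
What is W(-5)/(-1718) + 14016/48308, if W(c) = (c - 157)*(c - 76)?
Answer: -76227261/10374143 ≈ -7.3478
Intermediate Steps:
W(c) = (-157 + c)*(-76 + c)
W(-5)/(-1718) + 14016/48308 = (11932 + (-5)**2 - 233*(-5))/(-1718) + 14016/48308 = (11932 + 25 + 1165)*(-1/1718) + 14016*(1/48308) = 13122*(-1/1718) + 3504/12077 = -6561/859 + 3504/12077 = -76227261/10374143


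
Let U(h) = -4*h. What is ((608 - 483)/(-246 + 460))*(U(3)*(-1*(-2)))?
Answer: -1500/107 ≈ -14.019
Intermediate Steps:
((608 - 483)/(-246 + 460))*(U(3)*(-1*(-2))) = ((608 - 483)/(-246 + 460))*((-4*3)*(-1*(-2))) = (125/214)*(-12*2) = (125*(1/214))*(-24) = (125/214)*(-24) = -1500/107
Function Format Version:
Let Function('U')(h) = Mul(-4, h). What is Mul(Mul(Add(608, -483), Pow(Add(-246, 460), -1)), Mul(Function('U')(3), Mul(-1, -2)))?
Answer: Rational(-1500, 107) ≈ -14.019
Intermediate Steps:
Mul(Mul(Add(608, -483), Pow(Add(-246, 460), -1)), Mul(Function('U')(3), Mul(-1, -2))) = Mul(Mul(Add(608, -483), Pow(Add(-246, 460), -1)), Mul(Mul(-4, 3), Mul(-1, -2))) = Mul(Mul(125, Pow(214, -1)), Mul(-12, 2)) = Mul(Mul(125, Rational(1, 214)), -24) = Mul(Rational(125, 214), -24) = Rational(-1500, 107)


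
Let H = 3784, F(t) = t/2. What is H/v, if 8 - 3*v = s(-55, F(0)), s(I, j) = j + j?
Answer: 1419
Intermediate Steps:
F(t) = t/2 (F(t) = t*(½) = t/2)
s(I, j) = 2*j
v = 8/3 (v = 8/3 - 2*(½)*0/3 = 8/3 - 2*0/3 = 8/3 - ⅓*0 = 8/3 + 0 = 8/3 ≈ 2.6667)
H/v = 3784/(8/3) = 3784*(3/8) = 1419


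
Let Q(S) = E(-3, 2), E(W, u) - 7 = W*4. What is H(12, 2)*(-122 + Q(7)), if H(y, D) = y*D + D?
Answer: -3302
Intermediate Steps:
E(W, u) = 7 + 4*W (E(W, u) = 7 + W*4 = 7 + 4*W)
H(y, D) = D + D*y (H(y, D) = D*y + D = D + D*y)
Q(S) = -5 (Q(S) = 7 + 4*(-3) = 7 - 12 = -5)
H(12, 2)*(-122 + Q(7)) = (2*(1 + 12))*(-122 - 5) = (2*13)*(-127) = 26*(-127) = -3302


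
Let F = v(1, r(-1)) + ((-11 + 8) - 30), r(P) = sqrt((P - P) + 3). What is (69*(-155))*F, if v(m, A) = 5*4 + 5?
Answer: 85560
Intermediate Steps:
r(P) = sqrt(3) (r(P) = sqrt(0 + 3) = sqrt(3))
v(m, A) = 25 (v(m, A) = 20 + 5 = 25)
F = -8 (F = 25 + ((-11 + 8) - 30) = 25 + (-3 - 30) = 25 - 33 = -8)
(69*(-155))*F = (69*(-155))*(-8) = -10695*(-8) = 85560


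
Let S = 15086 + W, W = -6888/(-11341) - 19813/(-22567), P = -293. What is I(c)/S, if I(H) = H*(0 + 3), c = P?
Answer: -74988177671/1287125175857 ≈ -0.058260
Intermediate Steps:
W = 380140729/255932347 (W = -6888*(-1/11341) - 19813*(-1/22567) = 6888/11341 + 19813/22567 = 380140729/255932347 ≈ 1.4853)
c = -293
I(H) = 3*H (I(H) = H*3 = 3*H)
S = 3861375527571/255932347 (S = 15086 + 380140729/255932347 = 3861375527571/255932347 ≈ 15087.)
I(c)/S = (3*(-293))/(3861375527571/255932347) = -879*255932347/3861375527571 = -74988177671/1287125175857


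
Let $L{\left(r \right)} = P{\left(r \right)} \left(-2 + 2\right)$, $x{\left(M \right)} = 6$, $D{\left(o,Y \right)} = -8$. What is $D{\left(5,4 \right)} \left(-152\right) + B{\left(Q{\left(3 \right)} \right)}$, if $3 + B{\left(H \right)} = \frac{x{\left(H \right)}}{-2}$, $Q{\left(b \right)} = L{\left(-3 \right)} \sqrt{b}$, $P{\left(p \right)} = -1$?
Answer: $1210$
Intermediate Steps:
$L{\left(r \right)} = 0$ ($L{\left(r \right)} = - (-2 + 2) = \left(-1\right) 0 = 0$)
$Q{\left(b \right)} = 0$ ($Q{\left(b \right)} = 0 \sqrt{b} = 0$)
$B{\left(H \right)} = -6$ ($B{\left(H \right)} = -3 + \frac{6}{-2} = -3 + 6 \left(- \frac{1}{2}\right) = -3 - 3 = -6$)
$D{\left(5,4 \right)} \left(-152\right) + B{\left(Q{\left(3 \right)} \right)} = \left(-8\right) \left(-152\right) - 6 = 1216 - 6 = 1210$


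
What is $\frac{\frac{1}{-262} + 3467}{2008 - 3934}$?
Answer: $- \frac{908353}{504612} \approx -1.8001$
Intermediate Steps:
$\frac{\frac{1}{-262} + 3467}{2008 - 3934} = \frac{- \frac{1}{262} + 3467}{-1926} = \frac{908353}{262} \left(- \frac{1}{1926}\right) = - \frac{908353}{504612}$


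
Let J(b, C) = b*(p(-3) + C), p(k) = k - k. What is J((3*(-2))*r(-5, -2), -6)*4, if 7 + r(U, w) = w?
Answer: -1296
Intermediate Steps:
r(U, w) = -7 + w
p(k) = 0
J(b, C) = C*b (J(b, C) = b*(0 + C) = b*C = C*b)
J((3*(-2))*r(-5, -2), -6)*4 = -6*3*(-2)*(-7 - 2)*4 = -(-36)*(-9)*4 = -6*54*4 = -324*4 = -1296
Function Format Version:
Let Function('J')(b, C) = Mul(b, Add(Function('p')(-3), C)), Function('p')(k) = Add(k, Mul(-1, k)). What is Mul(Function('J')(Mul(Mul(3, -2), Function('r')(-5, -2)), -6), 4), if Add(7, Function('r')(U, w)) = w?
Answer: -1296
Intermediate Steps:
Function('r')(U, w) = Add(-7, w)
Function('p')(k) = 0
Function('J')(b, C) = Mul(C, b) (Function('J')(b, C) = Mul(b, Add(0, C)) = Mul(b, C) = Mul(C, b))
Mul(Function('J')(Mul(Mul(3, -2), Function('r')(-5, -2)), -6), 4) = Mul(Mul(-6, Mul(Mul(3, -2), Add(-7, -2))), 4) = Mul(Mul(-6, Mul(-6, -9)), 4) = Mul(Mul(-6, 54), 4) = Mul(-324, 4) = -1296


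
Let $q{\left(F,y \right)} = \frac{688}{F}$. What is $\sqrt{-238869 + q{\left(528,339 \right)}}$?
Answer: $\frac{i \sqrt{260126922}}{33} \approx 488.74 i$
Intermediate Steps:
$\sqrt{-238869 + q{\left(528,339 \right)}} = \sqrt{-238869 + \frac{688}{528}} = \sqrt{-238869 + 688 \cdot \frac{1}{528}} = \sqrt{-238869 + \frac{43}{33}} = \sqrt{- \frac{7882634}{33}} = \frac{i \sqrt{260126922}}{33}$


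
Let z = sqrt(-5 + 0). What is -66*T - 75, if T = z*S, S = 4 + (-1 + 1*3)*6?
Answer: -75 - 1056*I*sqrt(5) ≈ -75.0 - 2361.3*I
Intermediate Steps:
S = 16 (S = 4 + (-1 + 3)*6 = 4 + 2*6 = 4 + 12 = 16)
z = I*sqrt(5) (z = sqrt(-5) = I*sqrt(5) ≈ 2.2361*I)
T = 16*I*sqrt(5) (T = (I*sqrt(5))*16 = 16*I*sqrt(5) ≈ 35.777*I)
-66*T - 75 = -1056*I*sqrt(5) - 75 = -75 - 1056*I*sqrt(5)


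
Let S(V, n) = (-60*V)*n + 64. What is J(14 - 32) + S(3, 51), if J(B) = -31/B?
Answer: -164057/18 ≈ -9114.3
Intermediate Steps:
S(V, n) = 64 - 60*V*n (S(V, n) = -60*V*n + 64 = 64 - 60*V*n)
J(14 - 32) + S(3, 51) = -31/(14 - 32) + (64 - 60*3*51) = -31/(-18) + (64 - 9180) = -31*(-1/18) - 9116 = 31/18 - 9116 = -164057/18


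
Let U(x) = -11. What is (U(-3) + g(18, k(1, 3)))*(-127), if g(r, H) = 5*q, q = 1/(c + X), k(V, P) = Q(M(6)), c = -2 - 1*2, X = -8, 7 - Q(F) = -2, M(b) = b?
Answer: 17399/12 ≈ 1449.9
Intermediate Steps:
Q(F) = 9 (Q(F) = 7 - 1*(-2) = 7 + 2 = 9)
c = -4 (c = -2 - 2 = -4)
k(V, P) = 9
q = -1/12 (q = 1/(-4 - 8) = 1/(-12) = -1/12 ≈ -0.083333)
g(r, H) = -5/12 (g(r, H) = 5*(-1/12) = -5/12)
(U(-3) + g(18, k(1, 3)))*(-127) = (-11 - 5/12)*(-127) = -137/12*(-127) = 17399/12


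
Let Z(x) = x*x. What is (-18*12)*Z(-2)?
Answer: -864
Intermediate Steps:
Z(x) = x²
(-18*12)*Z(-2) = -18*12*(-2)² = -216*4 = -864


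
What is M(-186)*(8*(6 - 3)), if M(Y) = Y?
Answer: -4464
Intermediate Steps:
M(-186)*(8*(6 - 3)) = -1488*(6 - 3) = -1488*3 = -186*24 = -4464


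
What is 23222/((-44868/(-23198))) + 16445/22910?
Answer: 617122274311/51396294 ≈ 12007.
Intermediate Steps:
23222/((-44868/(-23198))) + 16445/22910 = 23222/((-44868*(-1/23198))) + 16445*(1/22910) = 23222/(22434/11599) + 3289/4582 = 23222*(11599/22434) + 3289/4582 = 134675989/11217 + 3289/4582 = 617122274311/51396294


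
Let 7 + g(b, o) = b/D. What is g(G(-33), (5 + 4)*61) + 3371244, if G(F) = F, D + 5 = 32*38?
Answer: 4082567974/1211 ≈ 3.3712e+6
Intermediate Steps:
D = 1211 (D = -5 + 32*38 = -5 + 1216 = 1211)
g(b, o) = -7 + b/1211
g(G(-33), (5 + 4)*61) + 3371244 = (-7 + (1/1211)*(-33)) + 3371244 = (-7 - 33/1211) + 3371244 = -8510/1211 + 3371244 = 4082567974/1211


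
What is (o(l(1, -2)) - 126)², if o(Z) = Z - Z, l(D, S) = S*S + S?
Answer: 15876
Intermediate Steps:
l(D, S) = S + S² (l(D, S) = S² + S = S + S²)
o(Z) = 0
(o(l(1, -2)) - 126)² = (0 - 126)² = (-126)² = 15876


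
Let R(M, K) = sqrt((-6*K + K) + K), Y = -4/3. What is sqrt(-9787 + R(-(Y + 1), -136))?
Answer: sqrt(-9787 + 4*sqrt(34)) ≈ 98.811*I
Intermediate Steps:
Y = -4/3 (Y = -4*1/3 = -4/3 ≈ -1.3333)
R(M, K) = 2*sqrt(-K) (R(M, K) = sqrt(-5*K + K) = sqrt(-4*K) = 2*sqrt(-K))
sqrt(-9787 + R(-(Y + 1), -136)) = sqrt(-9787 + 2*sqrt(-1*(-136))) = sqrt(-9787 + 2*sqrt(136)) = sqrt(-9787 + 2*(2*sqrt(34))) = sqrt(-9787 + 4*sqrt(34))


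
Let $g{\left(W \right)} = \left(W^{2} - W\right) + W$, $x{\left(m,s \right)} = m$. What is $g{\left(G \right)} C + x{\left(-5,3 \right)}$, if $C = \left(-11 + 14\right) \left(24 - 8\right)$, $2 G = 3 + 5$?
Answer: $763$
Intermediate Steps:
$G = 4$ ($G = \frac{3 + 5}{2} = \frac{1}{2} \cdot 8 = 4$)
$C = 48$ ($C = 3 \cdot 16 = 48$)
$g{\left(W \right)} = W^{2}$
$g{\left(G \right)} C + x{\left(-5,3 \right)} = 4^{2} \cdot 48 - 5 = 16 \cdot 48 - 5 = 768 - 5 = 763$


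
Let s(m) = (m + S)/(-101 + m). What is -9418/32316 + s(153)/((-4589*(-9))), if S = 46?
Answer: -1685012971/5783626836 ≈ -0.29134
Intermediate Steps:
s(m) = (46 + m)/(-101 + m) (s(m) = (m + 46)/(-101 + m) = (46 + m)/(-101 + m))
-9418/32316 + s(153)/((-4589*(-9))) = -9418/32316 + ((46 + 153)/(-101 + 153))/((-4589*(-9))) = -9418*1/32316 + (199/52)/41301 = -4709/16158 + ((1/52)*199)*(1/41301) = -4709/16158 + (199/52)*(1/41301) = -4709/16158 + 199/2147652 = -1685012971/5783626836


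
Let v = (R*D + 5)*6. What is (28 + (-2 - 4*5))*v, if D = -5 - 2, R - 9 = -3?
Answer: -1332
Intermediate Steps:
R = 6 (R = 9 - 3 = 6)
D = -7
v = -222 (v = (6*(-7) + 5)*6 = (-42 + 5)*6 = -37*6 = -222)
(28 + (-2 - 4*5))*v = (28 + (-2 - 4*5))*(-222) = (28 + (-2 - 20))*(-222) = (28 - 22)*(-222) = 6*(-222) = -1332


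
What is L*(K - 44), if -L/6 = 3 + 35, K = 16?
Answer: 6384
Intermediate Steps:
L = -228 (L = -6*(3 + 35) = -6*38 = -228)
L*(K - 44) = -228*(16 - 44) = -228*(-28) = 6384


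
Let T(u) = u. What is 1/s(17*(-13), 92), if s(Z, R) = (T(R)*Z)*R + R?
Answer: -1/1870452 ≈ -5.3463e-7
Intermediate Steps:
s(Z, R) = R + Z*R² (s(Z, R) = (R*Z)*R + R = Z*R² + R = R + Z*R²)
1/s(17*(-13), 92) = 1/(92*(1 + 92*(17*(-13)))) = 1/(92*(1 + 92*(-221))) = 1/(92*(1 - 20332)) = 1/(92*(-20331)) = 1/(-1870452) = -1/1870452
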